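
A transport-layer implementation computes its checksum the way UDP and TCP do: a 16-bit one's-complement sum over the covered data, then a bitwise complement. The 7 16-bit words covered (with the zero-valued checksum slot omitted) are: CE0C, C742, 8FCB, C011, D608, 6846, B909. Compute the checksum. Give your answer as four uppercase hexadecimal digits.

237A

One's-complement addition (fold any carry out of bit 15 back into bit 0):
  0xCE0C + 0xC742 = 0x1954E → wrap carry → 0x954F
  0x954F + 0x8FCB = 0x1251A → wrap carry → 0x251B
  0x251B + 0xC011 = 0x0E52C
  0xE52C + 0xD608 = 0x1BB34 → wrap carry → 0xBB35
  0xBB35 + 0x6846 = 0x1237B → wrap carry → 0x237C
  0x237C + 0xB909 = 0x0DC85
One's-complement sum = 0xDC85.
Checksum = ~0xDC85 & 0xFFFF = 0x237A.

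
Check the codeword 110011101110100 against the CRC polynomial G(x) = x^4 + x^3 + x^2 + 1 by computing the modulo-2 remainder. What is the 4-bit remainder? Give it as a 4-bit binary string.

0001

Modulo-2 division of 110011101110100 by 11101:
  pos 0: 11001 XOR 11101 = 00100
  pos 2: 10011 XOR 11101 = 01110
  pos 3: 11100 XOR 11101 = 00001
  pos 7: 11110 XOR 11101 = 00011
  pos 10: 11100 XOR 11101 = 00001
Remainder = 0001 (nonzero — an error is detected).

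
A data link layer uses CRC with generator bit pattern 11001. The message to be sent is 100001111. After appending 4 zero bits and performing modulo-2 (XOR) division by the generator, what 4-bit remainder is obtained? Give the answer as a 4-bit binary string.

1001

Append 4 zeros: 1000011110000. Divide by 11001 (XOR where the leading bit is 1):
  pos 0: 10000 XOR 11001 = 01001
  pos 1: 10011 XOR 11001 = 01010
  pos 2: 10101 XOR 11001 = 01100
  pos 3: 11001 XOR 11001 = 00000
  pos 8: 10000 XOR 11001 = 01001
Remainder (last 4 bits) = 1001. This is the CRC / FCS.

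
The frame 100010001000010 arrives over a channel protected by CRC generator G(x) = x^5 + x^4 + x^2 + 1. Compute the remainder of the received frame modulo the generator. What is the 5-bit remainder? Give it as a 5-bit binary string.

00000

Modulo-2 division of 100010001000010 by 110101:
  pos 0: 100010 XOR 110101 = 010111
  pos 1: 101110 XOR 110101 = 011011
  pos 2: 110110 XOR 110101 = 000011
  pos 6: 111000 XOR 110101 = 001101
  pos 8: 110101 XOR 110101 = 000000
Remainder = 00000 (zero — the frame passes the CRC check).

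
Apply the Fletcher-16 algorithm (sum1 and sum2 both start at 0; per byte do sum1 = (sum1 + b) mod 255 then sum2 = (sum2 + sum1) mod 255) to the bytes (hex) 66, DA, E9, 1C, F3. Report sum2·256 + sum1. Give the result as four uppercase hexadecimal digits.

553B

Running sums (mod 255):
  after byte 0 (66): sum1=102, sum2=102
  after byte 1 (DA): sum1=65, sum2=167
  after byte 2 (E9): sum1=43, sum2=210
  after byte 3 (1C): sum1=71, sum2=26
  after byte 4 (F3): sum1=59, sum2=85
Checksum = sum2·256 + sum1 = 85·256 + 59 = 21819 = 0x553B.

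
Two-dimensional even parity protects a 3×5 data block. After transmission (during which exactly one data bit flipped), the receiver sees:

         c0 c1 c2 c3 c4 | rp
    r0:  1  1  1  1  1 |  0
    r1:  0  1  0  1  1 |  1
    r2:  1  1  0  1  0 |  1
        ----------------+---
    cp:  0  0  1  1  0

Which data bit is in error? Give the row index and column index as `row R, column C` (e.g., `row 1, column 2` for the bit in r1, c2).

row 0, column 1

Recompute each row's even parity and compare to rp:
  r0: data parity 1, sent rp 0 → mismatch
  r1: data parity 1, sent rp 1 → ok
  r2: data parity 1, sent rp 1 → ok
Recompute each column's even parity and compare to cp:
  c0: data parity 0, sent cp 0 → ok
  c1: data parity 1, sent cp 0 → mismatch
  c2: data parity 1, sent cp 1 → ok
  c3: data parity 1, sent cp 1 → ok
  c4: data parity 0, sent cp 0 → ok
Exactly one row (r0) and one column (c1) fail → the flipped bit is at their intersection.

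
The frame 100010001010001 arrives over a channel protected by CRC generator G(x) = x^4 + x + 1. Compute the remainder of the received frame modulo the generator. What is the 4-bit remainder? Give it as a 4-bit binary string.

Modulo-2 division of 100010001010001 by 10011:
  pos 0: 10001 XOR 10011 = 00010
  pos 3: 10000 XOR 10011 = 00011
  pos 6: 11101 XOR 10011 = 01110
  pos 7: 11100 XOR 10011 = 01111
  pos 8: 11110 XOR 10011 = 01101
  pos 9: 11010 XOR 10011 = 01001
  pos 10: 10011 XOR 10011 = 00000
Remainder = 0000 (zero — the frame passes the CRC check).

0000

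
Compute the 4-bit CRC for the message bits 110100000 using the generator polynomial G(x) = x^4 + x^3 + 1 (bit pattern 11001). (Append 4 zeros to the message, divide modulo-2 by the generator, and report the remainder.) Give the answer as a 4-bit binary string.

Append 4 zeros: 1101000000000. Divide by 11001 (XOR where the leading bit is 1):
  pos 0: 11010 XOR 11001 = 00011
  pos 3: 11000 XOR 11001 = 00001
  pos 7: 10000 XOR 11001 = 01001
  pos 8: 10010 XOR 11001 = 01011
Remainder (last 4 bits) = 1011. This is the CRC / FCS.

1011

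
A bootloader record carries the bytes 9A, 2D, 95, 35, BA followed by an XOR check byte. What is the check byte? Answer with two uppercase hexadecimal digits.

AD

XOR the bytes together:
  start with 0x9A
  0x9A ⊕ 0x2D = 0xB7
  0xB7 ⊕ 0x95 = 0x22
  0x22 ⊕ 0x35 = 0x17
  0x17 ⊕ 0xBA = 0xAD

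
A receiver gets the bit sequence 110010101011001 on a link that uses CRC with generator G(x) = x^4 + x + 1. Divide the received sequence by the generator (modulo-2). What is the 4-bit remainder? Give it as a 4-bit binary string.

0000

Modulo-2 division of 110010101011001 by 10011:
  pos 0: 11001 XOR 10011 = 01010
  pos 1: 10100 XOR 10011 = 00111
  pos 3: 11110 XOR 10011 = 01101
  pos 4: 11011 XOR 10011 = 01000
  pos 5: 10000 XOR 10011 = 00011
  pos 8: 11110 XOR 10011 = 01101
  pos 9: 11010 XOR 10011 = 01001
  pos 10: 10011 XOR 10011 = 00000
Remainder = 0000 (zero — the frame passes the CRC check).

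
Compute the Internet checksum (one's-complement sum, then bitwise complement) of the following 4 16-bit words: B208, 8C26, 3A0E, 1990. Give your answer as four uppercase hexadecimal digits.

One's-complement addition (fold any carry out of bit 15 back into bit 0):
  0xB208 + 0x8C26 = 0x13E2E → wrap carry → 0x3E2F
  0x3E2F + 0x3A0E = 0x0783D
  0x783D + 0x1990 = 0x091CD
One's-complement sum = 0x91CD.
Checksum = ~0x91CD & 0xFFFF = 0x6E32.

6E32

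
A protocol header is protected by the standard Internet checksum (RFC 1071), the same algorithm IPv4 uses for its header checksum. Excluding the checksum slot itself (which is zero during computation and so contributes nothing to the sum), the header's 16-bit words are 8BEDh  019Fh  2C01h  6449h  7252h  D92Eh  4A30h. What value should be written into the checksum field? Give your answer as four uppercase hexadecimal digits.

One's-complement addition (fold any carry out of bit 15 back into bit 0):
  0x8BED + 0x019F = 0x08D8C
  0x8D8C + 0x2C01 = 0x0B98D
  0xB98D + 0x6449 = 0x11DD6 → wrap carry → 0x1DD7
  0x1DD7 + 0x7252 = 0x09029
  0x9029 + 0xD92E = 0x16957 → wrap carry → 0x6958
  0x6958 + 0x4A30 = 0x0B388
One's-complement sum = 0xB388.
Checksum = ~0xB388 & 0xFFFF = 0x4C77.

4C77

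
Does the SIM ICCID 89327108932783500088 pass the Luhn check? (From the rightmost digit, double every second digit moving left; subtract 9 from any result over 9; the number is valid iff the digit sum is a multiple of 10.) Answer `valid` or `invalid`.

From the right, keep odd positions and double even positions (subtract 9 from any doubled value over 9):
  doubled (positions 2,4,...): 7 0 1 7 4 9 0 5 6 7 → sum 46
  kept (positions 1,3,...): 8 0 0 3 7 3 8 1 2 9 → sum 41
Total = 87.
87 mod 10 = 7, so the number is invalid.

invalid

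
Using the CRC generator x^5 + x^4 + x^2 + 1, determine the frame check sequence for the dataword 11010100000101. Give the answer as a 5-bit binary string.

Append 5 zeros: 1101010000010100000. Divide by 110101 (XOR where the leading bit is 1):
  pos 0: 110101 XOR 110101 = 000000
  pos 11: 101000 XOR 110101 = 011101
  pos 12: 111010 XOR 110101 = 001111
Remainder (last 5 bits) = 11110. This is the CRC / FCS.

11110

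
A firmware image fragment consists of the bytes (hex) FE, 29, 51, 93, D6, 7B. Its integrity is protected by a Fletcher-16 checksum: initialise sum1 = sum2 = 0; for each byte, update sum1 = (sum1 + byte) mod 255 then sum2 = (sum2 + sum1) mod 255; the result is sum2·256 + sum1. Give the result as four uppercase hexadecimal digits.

Running sums (mod 255):
  after byte 0 (FE): sum1=254, sum2=254
  after byte 1 (29): sum1=40, sum2=39
  after byte 2 (51): sum1=121, sum2=160
  after byte 3 (93): sum1=13, sum2=173
  after byte 4 (D6): sum1=227, sum2=145
  after byte 5 (7B): sum1=95, sum2=240
Checksum = sum2·256 + sum1 = 240·256 + 95 = 61535 = 0xF05F.

F05F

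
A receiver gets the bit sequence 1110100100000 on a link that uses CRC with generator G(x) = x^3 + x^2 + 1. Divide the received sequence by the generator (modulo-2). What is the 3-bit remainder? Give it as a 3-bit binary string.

Modulo-2 division of 1110100100000 by 1101:
  pos 0: 1110 XOR 1101 = 0011
  pos 2: 1110 XOR 1101 = 0011
  pos 4: 1101 XOR 1101 = 0000
Remainder = 000 (zero — the frame passes the CRC check).

000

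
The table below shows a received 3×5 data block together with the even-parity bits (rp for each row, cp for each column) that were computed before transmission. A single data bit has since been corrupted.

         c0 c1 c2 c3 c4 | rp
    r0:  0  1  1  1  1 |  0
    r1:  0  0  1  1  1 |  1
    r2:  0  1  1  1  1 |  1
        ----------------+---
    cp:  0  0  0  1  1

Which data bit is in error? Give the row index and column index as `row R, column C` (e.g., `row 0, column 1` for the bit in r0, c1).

row 2, column 2

Recompute each row's even parity and compare to rp:
  r0: data parity 0, sent rp 0 → ok
  r1: data parity 1, sent rp 1 → ok
  r2: data parity 0, sent rp 1 → mismatch
Recompute each column's even parity and compare to cp:
  c0: data parity 0, sent cp 0 → ok
  c1: data parity 0, sent cp 0 → ok
  c2: data parity 1, sent cp 0 → mismatch
  c3: data parity 1, sent cp 1 → ok
  c4: data parity 1, sent cp 1 → ok
Exactly one row (r2) and one column (c2) fail → the flipped bit is at their intersection.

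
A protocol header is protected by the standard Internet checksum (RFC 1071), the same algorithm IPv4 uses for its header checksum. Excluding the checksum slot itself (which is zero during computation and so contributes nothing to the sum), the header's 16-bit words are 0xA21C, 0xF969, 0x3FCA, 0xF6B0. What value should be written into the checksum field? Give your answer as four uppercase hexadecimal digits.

2DFE

One's-complement addition (fold any carry out of bit 15 back into bit 0):
  0xA21C + 0xF969 = 0x19B85 → wrap carry → 0x9B86
  0x9B86 + 0x3FCA = 0x0DB50
  0xDB50 + 0xF6B0 = 0x1D200 → wrap carry → 0xD201
One's-complement sum = 0xD201.
Checksum = ~0xD201 & 0xFFFF = 0x2DFE.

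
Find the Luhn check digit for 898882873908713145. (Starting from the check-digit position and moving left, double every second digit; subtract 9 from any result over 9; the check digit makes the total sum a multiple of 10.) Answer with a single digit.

Partial digits right→left: 5 4 1 3 1 7 8 0 9 3 7 8 2 8 8 8 9 8
Double every second digit counting from the check-digit position (so the 1st, 3rd, 5th, ... of the partial from the right).
  doubled (with −9 where >9): 1 2 2 7 9 5 4 7 9 → sum 46
  kept as-is: 4 3 7 0 3 8 8 8 8 → sum 49
Total = 46 + 49 = 95.
Check digit = (10 − (95 mod 10)) mod 10 = 5.

5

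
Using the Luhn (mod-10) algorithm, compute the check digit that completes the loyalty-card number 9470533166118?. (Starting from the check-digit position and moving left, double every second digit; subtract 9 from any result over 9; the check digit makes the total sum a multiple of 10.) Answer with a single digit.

Partial digits right→left: 8 1 1 6 6 1 3 3 5 0 7 4 9
Double every second digit counting from the check-digit position (so the 1st, 3rd, 5th, ... of the partial from the right).
  doubled (with −9 where >9): 7 2 3 6 1 5 9 → sum 33
  kept as-is: 1 6 1 3 0 4 → sum 15
Total = 33 + 15 = 48.
Check digit = (10 − (48 mod 10)) mod 10 = 2.

2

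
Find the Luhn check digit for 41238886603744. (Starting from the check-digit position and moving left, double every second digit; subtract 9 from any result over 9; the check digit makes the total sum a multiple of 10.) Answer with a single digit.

Partial digits right→left: 4 4 7 3 0 6 6 8 8 8 3 2 1 4
Double every second digit counting from the check-digit position (so the 1st, 3rd, 5th, ... of the partial from the right).
  doubled (with −9 where >9): 8 5 0 3 7 6 2 → sum 31
  kept as-is: 4 3 6 8 8 2 4 → sum 35
Total = 31 + 35 = 66.
Check digit = (10 − (66 mod 10)) mod 10 = 4.

4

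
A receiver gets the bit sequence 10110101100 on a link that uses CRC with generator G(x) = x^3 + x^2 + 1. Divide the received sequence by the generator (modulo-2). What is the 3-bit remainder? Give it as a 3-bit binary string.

100

Modulo-2 division of 10110101100 by 1101:
  pos 0: 1011 XOR 1101 = 0110
  pos 1: 1100 XOR 1101 = 0001
  pos 4: 1101 XOR 1101 = 0000
Remainder = 100 (nonzero — an error is detected).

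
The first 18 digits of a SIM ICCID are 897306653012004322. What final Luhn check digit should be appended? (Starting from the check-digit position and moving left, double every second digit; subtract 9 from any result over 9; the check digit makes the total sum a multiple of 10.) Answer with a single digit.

6

Partial digits right→left: 2 2 3 4 0 0 2 1 0 3 5 6 6 0 3 7 9 8
Double every second digit counting from the check-digit position (so the 1st, 3rd, 5th, ... of the partial from the right).
  doubled (with −9 where >9): 4 6 0 4 0 1 3 6 9 → sum 33
  kept as-is: 2 4 0 1 3 6 0 7 8 → sum 31
Total = 33 + 31 = 64.
Check digit = (10 − (64 mod 10)) mod 10 = 6.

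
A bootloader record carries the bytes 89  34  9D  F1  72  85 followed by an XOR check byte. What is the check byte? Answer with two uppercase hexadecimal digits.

XOR the bytes together:
  start with 0x89
  0x89 ⊕ 0x34 = 0xBD
  0xBD ⊕ 0x9D = 0x20
  0x20 ⊕ 0xF1 = 0xD1
  0xD1 ⊕ 0x72 = 0xA3
  0xA3 ⊕ 0x85 = 0x26

26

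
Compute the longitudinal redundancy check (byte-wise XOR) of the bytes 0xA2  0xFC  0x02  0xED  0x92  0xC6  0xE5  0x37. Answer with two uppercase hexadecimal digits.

XOR the bytes together:
  start with 0xA2
  0xA2 ⊕ 0xFC = 0x5E
  0x5E ⊕ 0x02 = 0x5C
  0x5C ⊕ 0xED = 0xB1
  0xB1 ⊕ 0x92 = 0x23
  0x23 ⊕ 0xC6 = 0xE5
  0xE5 ⊕ 0xE5 = 0x00
  0x00 ⊕ 0x37 = 0x37

37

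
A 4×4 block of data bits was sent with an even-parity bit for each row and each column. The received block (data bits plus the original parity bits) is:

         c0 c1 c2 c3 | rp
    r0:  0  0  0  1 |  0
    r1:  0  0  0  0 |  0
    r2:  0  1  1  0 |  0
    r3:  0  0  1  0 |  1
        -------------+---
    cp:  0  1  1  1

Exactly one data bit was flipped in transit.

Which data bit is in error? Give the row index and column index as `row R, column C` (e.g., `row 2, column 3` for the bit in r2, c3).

Recompute each row's even parity and compare to rp:
  r0: data parity 1, sent rp 0 → mismatch
  r1: data parity 0, sent rp 0 → ok
  r2: data parity 0, sent rp 0 → ok
  r3: data parity 1, sent rp 1 → ok
Recompute each column's even parity and compare to cp:
  c0: data parity 0, sent cp 0 → ok
  c1: data parity 1, sent cp 1 → ok
  c2: data parity 0, sent cp 1 → mismatch
  c3: data parity 1, sent cp 1 → ok
Exactly one row (r0) and one column (c2) fail → the flipped bit is at their intersection.

row 0, column 2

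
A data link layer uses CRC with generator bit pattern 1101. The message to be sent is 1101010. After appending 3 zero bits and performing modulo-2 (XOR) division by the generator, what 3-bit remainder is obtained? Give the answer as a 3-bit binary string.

Append 3 zeros: 1101010000. Divide by 1101 (XOR where the leading bit is 1):
  pos 0: 1101 XOR 1101 = 0000
  pos 5: 1000 XOR 1101 = 0101
  pos 6: 1010 XOR 1101 = 0111
Remainder (last 3 bits) = 111. This is the CRC / FCS.

111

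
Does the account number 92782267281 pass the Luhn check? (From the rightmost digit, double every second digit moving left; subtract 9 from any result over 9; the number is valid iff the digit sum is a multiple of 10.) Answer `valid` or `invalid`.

invalid

From the right, keep odd positions and double even positions (subtract 9 from any doubled value over 9):
  doubled (positions 2,4,...): 7 5 4 7 4 → sum 27
  kept (positions 1,3,...): 1 2 6 2 7 9 → sum 27
Total = 54.
54 mod 10 = 4, so the number is invalid.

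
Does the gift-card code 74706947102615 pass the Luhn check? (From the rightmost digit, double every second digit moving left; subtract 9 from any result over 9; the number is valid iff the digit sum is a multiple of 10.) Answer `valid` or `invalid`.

From the right, keep odd positions and double even positions (subtract 9 from any doubled value over 9):
  doubled (positions 2,4,...): 2 4 2 8 3 5 5 → sum 29
  kept (positions 1,3,...): 5 6 0 7 9 0 4 → sum 31
Total = 60.
60 mod 10 = 0, so the number is valid.

valid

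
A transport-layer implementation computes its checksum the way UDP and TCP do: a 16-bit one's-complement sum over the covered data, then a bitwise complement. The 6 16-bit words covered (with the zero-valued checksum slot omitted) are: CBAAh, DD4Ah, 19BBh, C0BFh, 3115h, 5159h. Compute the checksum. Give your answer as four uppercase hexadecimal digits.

One's-complement addition (fold any carry out of bit 15 back into bit 0):
  0xCBAA + 0xDD4A = 0x1A8F4 → wrap carry → 0xA8F5
  0xA8F5 + 0x19BB = 0x0C2B0
  0xC2B0 + 0xC0BF = 0x1836F → wrap carry → 0x8370
  0x8370 + 0x3115 = 0x0B485
  0xB485 + 0x5159 = 0x105DE → wrap carry → 0x05DF
One's-complement sum = 0x05DF.
Checksum = ~0x05DF & 0xFFFF = 0xFA20.

FA20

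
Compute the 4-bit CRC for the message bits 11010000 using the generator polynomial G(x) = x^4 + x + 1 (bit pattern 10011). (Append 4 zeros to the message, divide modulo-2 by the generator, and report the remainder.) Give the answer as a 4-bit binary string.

1100

Append 4 zeros: 110100000000. Divide by 10011 (XOR where the leading bit is 1):
  pos 0: 11010 XOR 10011 = 01001
  pos 1: 10010 XOR 10011 = 00001
  pos 5: 10000 XOR 10011 = 00011
Remainder (last 4 bits) = 1100. This is the CRC / FCS.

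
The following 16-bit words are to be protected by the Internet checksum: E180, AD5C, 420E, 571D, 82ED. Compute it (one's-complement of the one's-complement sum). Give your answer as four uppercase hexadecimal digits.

One's-complement addition (fold any carry out of bit 15 back into bit 0):
  0xE180 + 0xAD5C = 0x18EDC → wrap carry → 0x8EDD
  0x8EDD + 0x420E = 0x0D0EB
  0xD0EB + 0x571D = 0x12808 → wrap carry → 0x2809
  0x2809 + 0x82ED = 0x0AAF6
One's-complement sum = 0xAAF6.
Checksum = ~0xAAF6 & 0xFFFF = 0x5509.

5509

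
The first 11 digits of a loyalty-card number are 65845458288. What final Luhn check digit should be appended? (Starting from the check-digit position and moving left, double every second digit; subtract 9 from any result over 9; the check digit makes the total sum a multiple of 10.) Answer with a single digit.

Partial digits right→left: 8 8 2 8 5 4 5 4 8 5 6
Double every second digit counting from the check-digit position (so the 1st, 3rd, 5th, ... of the partial from the right).
  doubled (with −9 where >9): 7 4 1 1 7 3 → sum 23
  kept as-is: 8 8 4 4 5 → sum 29
Total = 23 + 29 = 52.
Check digit = (10 − (52 mod 10)) mod 10 = 8.

8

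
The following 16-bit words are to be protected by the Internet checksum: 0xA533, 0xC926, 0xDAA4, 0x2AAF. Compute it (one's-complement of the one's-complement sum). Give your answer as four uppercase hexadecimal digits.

8C51

One's-complement addition (fold any carry out of bit 15 back into bit 0):
  0xA533 + 0xC926 = 0x16E59 → wrap carry → 0x6E5A
  0x6E5A + 0xDAA4 = 0x148FE → wrap carry → 0x48FF
  0x48FF + 0x2AAF = 0x073AE
One's-complement sum = 0x73AE.
Checksum = ~0x73AE & 0xFFFF = 0x8C51.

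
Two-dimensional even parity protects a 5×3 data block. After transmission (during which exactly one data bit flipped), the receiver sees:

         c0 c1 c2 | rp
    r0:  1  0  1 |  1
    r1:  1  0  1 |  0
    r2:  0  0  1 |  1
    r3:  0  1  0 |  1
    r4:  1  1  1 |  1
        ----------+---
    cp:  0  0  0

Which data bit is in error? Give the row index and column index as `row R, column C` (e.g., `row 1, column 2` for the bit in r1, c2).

Recompute each row's even parity and compare to rp:
  r0: data parity 0, sent rp 1 → mismatch
  r1: data parity 0, sent rp 0 → ok
  r2: data parity 1, sent rp 1 → ok
  r3: data parity 1, sent rp 1 → ok
  r4: data parity 1, sent rp 1 → ok
Recompute each column's even parity and compare to cp:
  c0: data parity 1, sent cp 0 → mismatch
  c1: data parity 0, sent cp 0 → ok
  c2: data parity 0, sent cp 0 → ok
Exactly one row (r0) and one column (c0) fail → the flipped bit is at their intersection.

row 0, column 0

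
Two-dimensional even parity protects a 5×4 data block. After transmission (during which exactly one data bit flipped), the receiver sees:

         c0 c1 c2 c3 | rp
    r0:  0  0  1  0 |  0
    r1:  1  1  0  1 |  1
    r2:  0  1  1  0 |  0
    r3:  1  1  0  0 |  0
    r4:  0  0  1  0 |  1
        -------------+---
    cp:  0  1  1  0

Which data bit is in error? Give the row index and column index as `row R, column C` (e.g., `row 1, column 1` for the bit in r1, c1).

row 0, column 3

Recompute each row's even parity and compare to rp:
  r0: data parity 1, sent rp 0 → mismatch
  r1: data parity 1, sent rp 1 → ok
  r2: data parity 0, sent rp 0 → ok
  r3: data parity 0, sent rp 0 → ok
  r4: data parity 1, sent rp 1 → ok
Recompute each column's even parity and compare to cp:
  c0: data parity 0, sent cp 0 → ok
  c1: data parity 1, sent cp 1 → ok
  c2: data parity 1, sent cp 1 → ok
  c3: data parity 1, sent cp 0 → mismatch
Exactly one row (r0) and one column (c3) fail → the flipped bit is at their intersection.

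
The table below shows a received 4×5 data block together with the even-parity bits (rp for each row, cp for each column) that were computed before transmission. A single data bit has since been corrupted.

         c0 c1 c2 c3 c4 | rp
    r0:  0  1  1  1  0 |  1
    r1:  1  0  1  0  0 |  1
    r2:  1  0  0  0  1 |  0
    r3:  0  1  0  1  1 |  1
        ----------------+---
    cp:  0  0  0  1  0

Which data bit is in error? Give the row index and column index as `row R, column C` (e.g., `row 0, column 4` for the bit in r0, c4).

row 1, column 3

Recompute each row's even parity and compare to rp:
  r0: data parity 1, sent rp 1 → ok
  r1: data parity 0, sent rp 1 → mismatch
  r2: data parity 0, sent rp 0 → ok
  r3: data parity 1, sent rp 1 → ok
Recompute each column's even parity and compare to cp:
  c0: data parity 0, sent cp 0 → ok
  c1: data parity 0, sent cp 0 → ok
  c2: data parity 0, sent cp 0 → ok
  c3: data parity 0, sent cp 1 → mismatch
  c4: data parity 0, sent cp 0 → ok
Exactly one row (r1) and one column (c3) fail → the flipped bit is at their intersection.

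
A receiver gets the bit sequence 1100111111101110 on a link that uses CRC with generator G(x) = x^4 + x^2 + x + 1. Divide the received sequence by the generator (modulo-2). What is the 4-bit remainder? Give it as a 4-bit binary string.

Modulo-2 division of 1100111111101110 by 10111:
  pos 0: 11001 XOR 10111 = 01110
  pos 1: 11101 XOR 10111 = 01010
  pos 2: 10101 XOR 10111 = 00010
  pos 5: 10111 XOR 10111 = 00000
  pos 10: 10111 XOR 10111 = 00000
Remainder = 0000 (zero — the frame passes the CRC check).

0000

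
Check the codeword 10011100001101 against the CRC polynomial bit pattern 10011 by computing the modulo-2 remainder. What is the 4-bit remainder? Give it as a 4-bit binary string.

1000

Modulo-2 division of 10011100001101 by 10011:
  pos 0: 10011 XOR 10011 = 00000
  pos 5: 10000 XOR 10011 = 00011
  pos 8: 11110 XOR 10011 = 01101
  pos 9: 11011 XOR 10011 = 01000
Remainder = 1000 (nonzero — an error is detected).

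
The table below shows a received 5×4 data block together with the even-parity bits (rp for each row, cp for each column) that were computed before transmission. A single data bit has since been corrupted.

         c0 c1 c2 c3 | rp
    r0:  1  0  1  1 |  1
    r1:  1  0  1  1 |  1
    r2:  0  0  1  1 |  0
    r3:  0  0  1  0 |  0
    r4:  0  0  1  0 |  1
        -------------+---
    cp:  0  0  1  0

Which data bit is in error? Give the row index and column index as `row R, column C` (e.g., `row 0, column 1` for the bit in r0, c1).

Recompute each row's even parity and compare to rp:
  r0: data parity 1, sent rp 1 → ok
  r1: data parity 1, sent rp 1 → ok
  r2: data parity 0, sent rp 0 → ok
  r3: data parity 1, sent rp 0 → mismatch
  r4: data parity 1, sent rp 1 → ok
Recompute each column's even parity and compare to cp:
  c0: data parity 0, sent cp 0 → ok
  c1: data parity 0, sent cp 0 → ok
  c2: data parity 1, sent cp 1 → ok
  c3: data parity 1, sent cp 0 → mismatch
Exactly one row (r3) and one column (c3) fail → the flipped bit is at their intersection.

row 3, column 3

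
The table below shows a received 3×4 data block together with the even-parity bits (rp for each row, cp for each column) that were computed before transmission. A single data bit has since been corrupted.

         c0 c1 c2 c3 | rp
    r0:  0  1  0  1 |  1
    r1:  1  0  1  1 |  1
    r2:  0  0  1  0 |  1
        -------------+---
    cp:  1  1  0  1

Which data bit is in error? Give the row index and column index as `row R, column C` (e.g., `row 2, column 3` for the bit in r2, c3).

Recompute each row's even parity and compare to rp:
  r0: data parity 0, sent rp 1 → mismatch
  r1: data parity 1, sent rp 1 → ok
  r2: data parity 1, sent rp 1 → ok
Recompute each column's even parity and compare to cp:
  c0: data parity 1, sent cp 1 → ok
  c1: data parity 1, sent cp 1 → ok
  c2: data parity 0, sent cp 0 → ok
  c3: data parity 0, sent cp 1 → mismatch
Exactly one row (r0) and one column (c3) fail → the flipped bit is at their intersection.

row 0, column 3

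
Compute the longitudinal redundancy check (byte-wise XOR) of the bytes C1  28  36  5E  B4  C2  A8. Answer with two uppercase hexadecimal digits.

XOR the bytes together:
  start with 0xC1
  0xC1 ⊕ 0x28 = 0xE9
  0xE9 ⊕ 0x36 = 0xDF
  0xDF ⊕ 0x5E = 0x81
  0x81 ⊕ 0xB4 = 0x35
  0x35 ⊕ 0xC2 = 0xF7
  0xF7 ⊕ 0xA8 = 0x5F

5F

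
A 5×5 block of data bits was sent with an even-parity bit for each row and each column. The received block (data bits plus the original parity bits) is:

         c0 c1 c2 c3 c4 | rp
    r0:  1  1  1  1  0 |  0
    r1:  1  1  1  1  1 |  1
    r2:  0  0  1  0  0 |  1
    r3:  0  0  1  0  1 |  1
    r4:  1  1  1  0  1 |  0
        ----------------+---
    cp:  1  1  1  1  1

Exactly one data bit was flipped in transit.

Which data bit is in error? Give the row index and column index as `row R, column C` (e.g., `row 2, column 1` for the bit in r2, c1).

row 3, column 3

Recompute each row's even parity and compare to rp:
  r0: data parity 0, sent rp 0 → ok
  r1: data parity 1, sent rp 1 → ok
  r2: data parity 1, sent rp 1 → ok
  r3: data parity 0, sent rp 1 → mismatch
  r4: data parity 0, sent rp 0 → ok
Recompute each column's even parity and compare to cp:
  c0: data parity 1, sent cp 1 → ok
  c1: data parity 1, sent cp 1 → ok
  c2: data parity 1, sent cp 1 → ok
  c3: data parity 0, sent cp 1 → mismatch
  c4: data parity 1, sent cp 1 → ok
Exactly one row (r3) and one column (c3) fail → the flipped bit is at their intersection.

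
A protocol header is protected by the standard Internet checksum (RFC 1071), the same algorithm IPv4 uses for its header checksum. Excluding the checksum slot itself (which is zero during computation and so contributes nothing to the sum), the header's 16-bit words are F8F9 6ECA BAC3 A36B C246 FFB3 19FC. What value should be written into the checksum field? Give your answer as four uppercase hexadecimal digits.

5E15

One's-complement addition (fold any carry out of bit 15 back into bit 0):
  0xF8F9 + 0x6ECA = 0x167C3 → wrap carry → 0x67C4
  0x67C4 + 0xBAC3 = 0x12287 → wrap carry → 0x2288
  0x2288 + 0xA36B = 0x0C5F3
  0xC5F3 + 0xC246 = 0x18839 → wrap carry → 0x883A
  0x883A + 0xFFB3 = 0x187ED → wrap carry → 0x87EE
  0x87EE + 0x19FC = 0x0A1EA
One's-complement sum = 0xA1EA.
Checksum = ~0xA1EA & 0xFFFF = 0x5E15.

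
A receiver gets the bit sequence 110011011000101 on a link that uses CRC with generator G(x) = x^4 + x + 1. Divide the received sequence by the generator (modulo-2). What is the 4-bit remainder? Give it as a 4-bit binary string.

1011

Modulo-2 division of 110011011000101 by 10011:
  pos 0: 11001 XOR 10011 = 01010
  pos 1: 10101 XOR 10011 = 00110
  pos 3: 11001 XOR 10011 = 01010
  pos 4: 10101 XOR 10011 = 00110
  pos 6: 11000 XOR 10011 = 01011
  pos 7: 10110 XOR 10011 = 00101
  pos 9: 10110 XOR 10011 = 00101
Remainder = 1011 (nonzero — an error is detected).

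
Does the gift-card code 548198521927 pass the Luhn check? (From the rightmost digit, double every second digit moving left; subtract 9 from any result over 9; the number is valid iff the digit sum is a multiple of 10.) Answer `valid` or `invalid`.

invalid

From the right, keep odd positions and double even positions (subtract 9 from any doubled value over 9):
  doubled (positions 2,4,...): 4 2 1 9 7 1 → sum 24
  kept (positions 1,3,...): 7 9 2 8 1 4 → sum 31
Total = 55.
55 mod 10 = 5, so the number is invalid.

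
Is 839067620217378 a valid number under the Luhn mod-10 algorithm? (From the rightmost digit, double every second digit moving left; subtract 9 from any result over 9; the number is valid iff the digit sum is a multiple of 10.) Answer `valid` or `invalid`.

valid

From the right, keep odd positions and double even positions (subtract 9 from any doubled value over 9):
  doubled (positions 2,4,...): 5 5 4 4 5 0 6 → sum 29
  kept (positions 1,3,...): 8 3 1 0 6 6 9 8 → sum 41
Total = 70.
70 mod 10 = 0, so the number is valid.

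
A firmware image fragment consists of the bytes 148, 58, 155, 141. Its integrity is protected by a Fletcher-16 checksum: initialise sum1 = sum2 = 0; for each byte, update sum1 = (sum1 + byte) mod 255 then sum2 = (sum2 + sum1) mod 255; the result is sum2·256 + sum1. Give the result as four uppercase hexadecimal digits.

Running sums (mod 255):
  after byte 0 (148): sum1=148, sum2=148
  after byte 1 (58): sum1=206, sum2=99
  after byte 2 (155): sum1=106, sum2=205
  after byte 3 (141): sum1=247, sum2=197
Checksum = sum2·256 + sum1 = 197·256 + 247 = 50679 = 0xC5F7.

C5F7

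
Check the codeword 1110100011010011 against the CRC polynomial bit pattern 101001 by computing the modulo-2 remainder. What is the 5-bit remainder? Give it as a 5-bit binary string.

Modulo-2 division of 1110100011010011 by 101001:
  pos 0: 111010 XOR 101001 = 010011
  pos 1: 100110 XOR 101001 = 001111
  pos 3: 111101 XOR 101001 = 010100
  pos 4: 101001 XOR 101001 = 000000
Remainder = 10011 (nonzero — an error is detected).

10011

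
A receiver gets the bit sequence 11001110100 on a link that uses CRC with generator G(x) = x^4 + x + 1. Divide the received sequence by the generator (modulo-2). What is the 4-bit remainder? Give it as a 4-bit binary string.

Modulo-2 division of 11001110100 by 10011:
  pos 0: 11001 XOR 10011 = 01010
  pos 1: 10101 XOR 10011 = 00110
  pos 3: 11010 XOR 10011 = 01001
  pos 4: 10011 XOR 10011 = 00000
Remainder = 0000 (zero — the frame passes the CRC check).

0000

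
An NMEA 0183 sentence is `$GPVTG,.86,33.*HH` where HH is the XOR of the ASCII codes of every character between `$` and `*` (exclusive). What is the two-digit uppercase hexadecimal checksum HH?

XOR the ASCII codes of the payload characters:
  'G' = 0x47 → acc = 0x47
  'P' = 0x50 → acc = 0x17
  'V' = 0x56 → acc = 0x41
  'T' = 0x54 → acc = 0x15
  'G' = 0x47 → acc = 0x52
  ',' = 0x2C → acc = 0x7E
  '.' = 0x2E → acc = 0x50
  '8' = 0x38 → acc = 0x68
  '6' = 0x36 → acc = 0x5E
  ',' = 0x2C → acc = 0x72
  '3' = 0x33 → acc = 0x41
  '3' = 0x33 → acc = 0x72
  '.' = 0x2E → acc = 0x5C
Checksum = 0x5C.

5C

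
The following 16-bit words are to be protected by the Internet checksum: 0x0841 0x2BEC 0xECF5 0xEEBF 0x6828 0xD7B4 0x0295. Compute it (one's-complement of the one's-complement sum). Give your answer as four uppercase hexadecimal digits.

ADAA

One's-complement addition (fold any carry out of bit 15 back into bit 0):
  0x0841 + 0x2BEC = 0x0342D
  0x342D + 0xECF5 = 0x12122 → wrap carry → 0x2123
  0x2123 + 0xEEBF = 0x10FE2 → wrap carry → 0x0FE3
  0x0FE3 + 0x6828 = 0x0780B
  0x780B + 0xD7B4 = 0x14FBF → wrap carry → 0x4FC0
  0x4FC0 + 0x0295 = 0x05255
One's-complement sum = 0x5255.
Checksum = ~0x5255 & 0xFFFF = 0xADAA.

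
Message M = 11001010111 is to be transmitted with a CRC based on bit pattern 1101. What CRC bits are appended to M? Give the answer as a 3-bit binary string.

Append 3 zeros: 11001010111000. Divide by 1101 (XOR where the leading bit is 1):
  pos 0: 1100 XOR 1101 = 0001
  pos 3: 1101 XOR 1101 = 0000
  pos 8: 1110 XOR 1101 = 0011
  pos 10: 1100 XOR 1101 = 0001
Remainder (last 3 bits) = 001. This is the CRC / FCS.

001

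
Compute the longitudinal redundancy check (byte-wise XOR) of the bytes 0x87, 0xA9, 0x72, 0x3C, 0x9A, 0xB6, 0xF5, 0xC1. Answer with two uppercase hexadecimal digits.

XOR the bytes together:
  start with 0x87
  0x87 ⊕ 0xA9 = 0x2E
  0x2E ⊕ 0x72 = 0x5C
  0x5C ⊕ 0x3C = 0x60
  0x60 ⊕ 0x9A = 0xFA
  0xFA ⊕ 0xB6 = 0x4C
  0x4C ⊕ 0xF5 = 0xB9
  0xB9 ⊕ 0xC1 = 0x78

78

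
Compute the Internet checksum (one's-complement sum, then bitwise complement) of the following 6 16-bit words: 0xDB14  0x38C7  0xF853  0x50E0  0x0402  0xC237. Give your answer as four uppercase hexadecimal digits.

One's-complement addition (fold any carry out of bit 15 back into bit 0):
  0xDB14 + 0x38C7 = 0x113DB → wrap carry → 0x13DC
  0x13DC + 0xF853 = 0x10C2F → wrap carry → 0x0C30
  0x0C30 + 0x50E0 = 0x05D10
  0x5D10 + 0x0402 = 0x06112
  0x6112 + 0xC237 = 0x12349 → wrap carry → 0x234A
One's-complement sum = 0x234A.
Checksum = ~0x234A & 0xFFFF = 0xDCB5.

DCB5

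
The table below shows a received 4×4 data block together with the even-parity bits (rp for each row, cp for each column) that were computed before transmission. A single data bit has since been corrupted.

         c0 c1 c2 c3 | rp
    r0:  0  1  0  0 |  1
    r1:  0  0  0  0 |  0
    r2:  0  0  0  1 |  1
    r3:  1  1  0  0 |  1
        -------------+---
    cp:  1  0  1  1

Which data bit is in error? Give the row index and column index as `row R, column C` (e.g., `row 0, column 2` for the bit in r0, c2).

Recompute each row's even parity and compare to rp:
  r0: data parity 1, sent rp 1 → ok
  r1: data parity 0, sent rp 0 → ok
  r2: data parity 1, sent rp 1 → ok
  r3: data parity 0, sent rp 1 → mismatch
Recompute each column's even parity and compare to cp:
  c0: data parity 1, sent cp 1 → ok
  c1: data parity 0, sent cp 0 → ok
  c2: data parity 0, sent cp 1 → mismatch
  c3: data parity 1, sent cp 1 → ok
Exactly one row (r3) and one column (c2) fail → the flipped bit is at their intersection.

row 3, column 2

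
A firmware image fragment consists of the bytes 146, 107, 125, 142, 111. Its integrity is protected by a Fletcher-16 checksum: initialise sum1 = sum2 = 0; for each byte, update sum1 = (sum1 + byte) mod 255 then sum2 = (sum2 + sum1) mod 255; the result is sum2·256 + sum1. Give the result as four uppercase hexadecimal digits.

Running sums (mod 255):
  after byte 0 (146): sum1=146, sum2=146
  after byte 1 (107): sum1=253, sum2=144
  after byte 2 (125): sum1=123, sum2=12
  after byte 3 (142): sum1=10, sum2=22
  after byte 4 (111): sum1=121, sum2=143
Checksum = sum2·256 + sum1 = 143·256 + 121 = 36729 = 0x8F79.

8F79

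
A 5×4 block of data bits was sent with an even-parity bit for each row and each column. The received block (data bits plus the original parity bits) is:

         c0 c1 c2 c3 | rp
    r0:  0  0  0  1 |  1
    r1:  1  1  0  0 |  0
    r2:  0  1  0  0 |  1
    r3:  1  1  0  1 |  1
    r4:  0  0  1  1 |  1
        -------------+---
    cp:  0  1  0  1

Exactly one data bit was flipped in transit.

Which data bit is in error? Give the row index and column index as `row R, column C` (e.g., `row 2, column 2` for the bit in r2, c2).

Recompute each row's even parity and compare to rp:
  r0: data parity 1, sent rp 1 → ok
  r1: data parity 0, sent rp 0 → ok
  r2: data parity 1, sent rp 1 → ok
  r3: data parity 1, sent rp 1 → ok
  r4: data parity 0, sent rp 1 → mismatch
Recompute each column's even parity and compare to cp:
  c0: data parity 0, sent cp 0 → ok
  c1: data parity 1, sent cp 1 → ok
  c2: data parity 1, sent cp 0 → mismatch
  c3: data parity 1, sent cp 1 → ok
Exactly one row (r4) and one column (c2) fail → the flipped bit is at their intersection.

row 4, column 2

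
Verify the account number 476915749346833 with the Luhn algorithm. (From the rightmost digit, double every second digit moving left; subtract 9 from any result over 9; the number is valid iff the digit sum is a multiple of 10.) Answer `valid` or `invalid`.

valid

From the right, keep odd positions and double even positions (subtract 9 from any doubled value over 9):
  doubled (positions 2,4,...): 6 3 6 8 1 9 5 → sum 38
  kept (positions 1,3,...): 3 8 4 9 7 1 6 4 → sum 42
Total = 80.
80 mod 10 = 0, so the number is valid.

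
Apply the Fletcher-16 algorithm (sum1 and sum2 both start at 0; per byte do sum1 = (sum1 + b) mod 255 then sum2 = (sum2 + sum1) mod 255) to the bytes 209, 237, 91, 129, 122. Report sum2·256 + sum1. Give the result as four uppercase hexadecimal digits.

6017

Running sums (mod 255):
  after byte 0 (209): sum1=209, sum2=209
  after byte 1 (237): sum1=191, sum2=145
  after byte 2 (91): sum1=27, sum2=172
  after byte 3 (129): sum1=156, sum2=73
  after byte 4 (122): sum1=23, sum2=96
Checksum = sum2·256 + sum1 = 96·256 + 23 = 24599 = 0x6017.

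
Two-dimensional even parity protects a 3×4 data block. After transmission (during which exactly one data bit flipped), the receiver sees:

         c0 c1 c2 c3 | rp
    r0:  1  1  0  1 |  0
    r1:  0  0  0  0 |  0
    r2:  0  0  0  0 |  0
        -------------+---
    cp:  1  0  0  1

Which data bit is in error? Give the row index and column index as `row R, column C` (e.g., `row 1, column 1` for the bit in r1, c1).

Recompute each row's even parity and compare to rp:
  r0: data parity 1, sent rp 0 → mismatch
  r1: data parity 0, sent rp 0 → ok
  r2: data parity 0, sent rp 0 → ok
Recompute each column's even parity and compare to cp:
  c0: data parity 1, sent cp 1 → ok
  c1: data parity 1, sent cp 0 → mismatch
  c2: data parity 0, sent cp 0 → ok
  c3: data parity 1, sent cp 1 → ok
Exactly one row (r0) and one column (c1) fail → the flipped bit is at their intersection.

row 0, column 1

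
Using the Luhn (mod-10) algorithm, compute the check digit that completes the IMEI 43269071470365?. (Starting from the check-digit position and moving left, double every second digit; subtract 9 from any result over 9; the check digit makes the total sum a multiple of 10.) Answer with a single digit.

Partial digits right→left: 5 6 3 0 7 4 1 7 0 9 6 2 3 4
Double every second digit counting from the check-digit position (so the 1st, 3rd, 5th, ... of the partial from the right).
  doubled (with −9 where >9): 1 6 5 2 0 3 6 → sum 23
  kept as-is: 6 0 4 7 9 2 4 → sum 32
Total = 23 + 32 = 55.
Check digit = (10 − (55 mod 10)) mod 10 = 5.

5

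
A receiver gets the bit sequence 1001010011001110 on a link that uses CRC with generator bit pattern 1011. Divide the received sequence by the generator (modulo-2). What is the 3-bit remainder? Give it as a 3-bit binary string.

111

Modulo-2 division of 1001010011001110 by 1011:
  pos 0: 1001 XOR 1011 = 0010
  pos 2: 1001 XOR 1011 = 0010
  pos 4: 1000 XOR 1011 = 0011
  pos 6: 1111 XOR 1011 = 0100
  pos 7: 1000 XOR 1011 = 0011
  pos 9: 1101 XOR 1011 = 0110
  pos 10: 1101 XOR 1011 = 0110
  pos 11: 1101 XOR 1011 = 0110
  pos 12: 1100 XOR 1011 = 0111
Remainder = 111 (nonzero — an error is detected).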